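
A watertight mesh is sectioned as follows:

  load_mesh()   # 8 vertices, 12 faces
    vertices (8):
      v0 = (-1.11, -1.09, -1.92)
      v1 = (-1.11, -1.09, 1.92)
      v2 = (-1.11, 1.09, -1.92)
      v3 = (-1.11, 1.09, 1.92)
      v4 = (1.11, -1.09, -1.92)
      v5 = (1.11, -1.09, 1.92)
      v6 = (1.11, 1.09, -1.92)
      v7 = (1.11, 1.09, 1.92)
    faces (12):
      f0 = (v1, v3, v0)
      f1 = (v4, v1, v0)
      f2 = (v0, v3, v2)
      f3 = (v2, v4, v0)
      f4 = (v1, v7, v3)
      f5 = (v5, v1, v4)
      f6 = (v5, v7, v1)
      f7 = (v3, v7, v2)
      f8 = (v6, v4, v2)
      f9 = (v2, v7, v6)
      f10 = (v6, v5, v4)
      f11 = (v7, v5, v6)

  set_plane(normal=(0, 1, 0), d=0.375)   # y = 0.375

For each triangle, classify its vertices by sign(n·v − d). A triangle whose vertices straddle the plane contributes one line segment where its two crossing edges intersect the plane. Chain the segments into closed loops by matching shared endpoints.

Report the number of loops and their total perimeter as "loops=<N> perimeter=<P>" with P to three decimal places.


loops=1 perimeter=12.120

Straddling triangles (8 of 12):
  (v1,v3,v0) [-+-] → (-1.11, 0.375, 1.92)–(-1.11, 0.375, 0.66055)  len=1.2594
  (v0,v3,v2) [-++] → (-1.11, 0.375, 0.66055)–(-1.11, 0.375, -1.92)  len=2.5806
  (v2,v4,v0) [+--] → (-0.381881, 0.375, -1.92)–(-1.11, 0.375, -1.92)  len=0.7281
  (v1,v7,v3) [-++] → (0.381881, 0.375, 1.92)–(-1.11, 0.375, 1.92)  len=1.4919
  (v5,v7,v1) [-+-] → (1.11, 0.375, 1.92)–(0.381881, 0.375, 1.92)  len=0.7281
  (v6,v4,v2) [+-+] → (1.11, 0.375, -1.92)–(-0.381881, 0.375, -1.92)  len=1.4919
  (v6,v5,v4) [+--] → (1.11, 0.375, -0.66055)–(1.11, 0.375, -1.92)  len=1.2594
  (v7,v5,v6) [+-+] → (1.11, 0.375, 1.92)–(1.11, 0.375, -0.66055)  len=2.5806

Chained into 1 loop(s):
  loop 1: 8 segments, perimeter = 12.1200
Total perimeter = 12.120


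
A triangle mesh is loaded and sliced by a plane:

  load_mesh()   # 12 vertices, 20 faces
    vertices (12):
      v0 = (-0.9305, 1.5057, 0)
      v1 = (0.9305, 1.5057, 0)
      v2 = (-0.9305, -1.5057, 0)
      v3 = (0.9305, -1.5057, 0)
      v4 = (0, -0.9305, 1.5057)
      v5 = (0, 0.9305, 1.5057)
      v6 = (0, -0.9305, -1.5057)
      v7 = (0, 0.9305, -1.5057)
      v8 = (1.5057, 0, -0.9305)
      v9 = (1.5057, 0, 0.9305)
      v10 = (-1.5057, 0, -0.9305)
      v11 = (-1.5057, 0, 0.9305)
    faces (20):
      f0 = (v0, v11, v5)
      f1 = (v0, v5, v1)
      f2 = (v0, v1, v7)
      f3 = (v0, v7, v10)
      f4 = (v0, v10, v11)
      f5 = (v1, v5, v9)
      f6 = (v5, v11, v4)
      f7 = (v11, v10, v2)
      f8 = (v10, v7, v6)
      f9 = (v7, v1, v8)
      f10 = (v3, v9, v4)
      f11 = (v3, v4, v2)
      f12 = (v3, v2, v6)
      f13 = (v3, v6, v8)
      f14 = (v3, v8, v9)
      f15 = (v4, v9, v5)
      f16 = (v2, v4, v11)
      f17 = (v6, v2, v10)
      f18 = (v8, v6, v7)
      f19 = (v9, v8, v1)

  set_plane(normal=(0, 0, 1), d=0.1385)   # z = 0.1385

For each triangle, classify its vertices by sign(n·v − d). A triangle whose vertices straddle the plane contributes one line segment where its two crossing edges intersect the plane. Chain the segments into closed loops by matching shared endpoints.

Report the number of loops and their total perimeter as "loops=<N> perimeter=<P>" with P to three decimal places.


Straddling triangles (10 of 20):
  (v0,v11,v5) [-++] → (-1.01612, 1.28158, 0.1385)–(-0.844909, 1.45279, 0.1385)  len=0.2421
  (v0,v5,v1) [-+-] → (-0.844909, 1.45279, 0.1385)–(0.844909, 1.45279, 0.1385)  len=1.6898
  (v0,v10,v11) [--+] → (-1.5057, 0, 0.1385)–(-1.01612, 1.28158, 0.1385)  len=1.3719
  (v1,v5,v9) [-++] → (0.844909, 1.45279, 0.1385)–(1.01612, 1.28158, 0.1385)  len=0.2421
  (v11,v10,v2) [+--] → (-1.5057, 0, 0.1385)–(-1.01612, -1.28158, 0.1385)  len=1.3719
  (v3,v9,v4) [-++] → (1.01612, -1.28158, 0.1385)–(0.844909, -1.45279, 0.1385)  len=0.2421
  (v3,v4,v2) [-+-] → (0.844909, -1.45279, 0.1385)–(-0.844909, -1.45279, 0.1385)  len=1.6898
  (v3,v8,v9) [--+] → (1.5057, 0, 0.1385)–(1.01612, -1.28158, 0.1385)  len=1.3719
  (v2,v4,v11) [-++] → (-0.844909, -1.45279, 0.1385)–(-1.01612, -1.28158, 0.1385)  len=0.2421
  (v9,v8,v1) [+--] → (1.5057, 0, 0.1385)–(1.01612, 1.28158, 0.1385)  len=1.3719

Chained into 1 loop(s):
  loop 1: 10 segments, perimeter = 9.8358
Total perimeter = 9.836

loops=1 perimeter=9.836


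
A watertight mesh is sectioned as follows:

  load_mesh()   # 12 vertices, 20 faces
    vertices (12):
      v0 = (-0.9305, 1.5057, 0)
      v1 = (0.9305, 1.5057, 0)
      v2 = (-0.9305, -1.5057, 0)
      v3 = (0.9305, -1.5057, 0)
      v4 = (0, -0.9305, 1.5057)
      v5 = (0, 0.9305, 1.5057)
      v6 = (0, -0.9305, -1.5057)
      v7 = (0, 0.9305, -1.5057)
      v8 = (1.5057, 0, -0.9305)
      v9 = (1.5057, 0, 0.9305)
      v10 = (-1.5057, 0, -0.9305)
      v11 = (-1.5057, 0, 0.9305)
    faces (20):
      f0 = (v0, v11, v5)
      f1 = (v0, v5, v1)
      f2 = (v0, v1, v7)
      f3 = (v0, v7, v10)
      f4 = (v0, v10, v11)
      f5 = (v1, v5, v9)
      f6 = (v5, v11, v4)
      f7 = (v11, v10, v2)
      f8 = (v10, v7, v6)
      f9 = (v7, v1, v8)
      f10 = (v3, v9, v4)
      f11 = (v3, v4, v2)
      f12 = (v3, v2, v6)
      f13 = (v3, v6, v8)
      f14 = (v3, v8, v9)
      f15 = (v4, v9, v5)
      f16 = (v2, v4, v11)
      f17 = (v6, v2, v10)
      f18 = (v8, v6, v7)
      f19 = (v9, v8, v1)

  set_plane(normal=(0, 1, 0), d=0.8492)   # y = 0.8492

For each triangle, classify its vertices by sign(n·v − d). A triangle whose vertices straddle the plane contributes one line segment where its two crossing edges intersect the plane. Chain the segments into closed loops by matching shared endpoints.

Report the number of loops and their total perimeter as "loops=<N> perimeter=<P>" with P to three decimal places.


loops=1 perimeter=8.124

Straddling triangles (10 of 20):
  (v0,v11,v5) [+-+] → (-1.18129, 0.8492, 0.405707)–(-0.131557, 0.8492, 1.45544)  len=1.4846
  (v0,v7,v10) [++-] → (-0.131557, 0.8492, -1.45544)–(-1.18129, 0.8492, -0.405707)  len=1.4846
  (v0,v10,v11) [+--] → (-1.18129, 0.8492, -0.405707)–(-1.18129, 0.8492, 0.405707)  len=0.8114
  (v1,v5,v9) [++-] → (0.131557, 0.8492, 1.45544)–(1.18129, 0.8492, 0.405707)  len=1.4846
  (v5,v11,v4) [+--] → (-0.131557, 0.8492, 1.45544)–(0, 0.8492, 1.5057)  len=0.1408
  (v10,v7,v6) [-+-] → (-0.131557, 0.8492, -1.45544)–(0, 0.8492, -1.5057)  len=0.1408
  (v7,v1,v8) [++-] → (1.18129, 0.8492, -0.405707)–(0.131557, 0.8492, -1.45544)  len=1.4846
  (v4,v9,v5) [--+] → (0.131557, 0.8492, 1.45544)–(0, 0.8492, 1.5057)  len=0.1408
  (v8,v6,v7) [--+] → (0, 0.8492, -1.5057)–(0.131557, 0.8492, -1.45544)  len=0.1408
  (v9,v8,v1) [--+] → (1.18129, 0.8492, -0.405707)–(1.18129, 0.8492, 0.405707)  len=0.8114

Chained into 1 loop(s):
  loop 1: 10 segments, perimeter = 8.1244
Total perimeter = 8.124


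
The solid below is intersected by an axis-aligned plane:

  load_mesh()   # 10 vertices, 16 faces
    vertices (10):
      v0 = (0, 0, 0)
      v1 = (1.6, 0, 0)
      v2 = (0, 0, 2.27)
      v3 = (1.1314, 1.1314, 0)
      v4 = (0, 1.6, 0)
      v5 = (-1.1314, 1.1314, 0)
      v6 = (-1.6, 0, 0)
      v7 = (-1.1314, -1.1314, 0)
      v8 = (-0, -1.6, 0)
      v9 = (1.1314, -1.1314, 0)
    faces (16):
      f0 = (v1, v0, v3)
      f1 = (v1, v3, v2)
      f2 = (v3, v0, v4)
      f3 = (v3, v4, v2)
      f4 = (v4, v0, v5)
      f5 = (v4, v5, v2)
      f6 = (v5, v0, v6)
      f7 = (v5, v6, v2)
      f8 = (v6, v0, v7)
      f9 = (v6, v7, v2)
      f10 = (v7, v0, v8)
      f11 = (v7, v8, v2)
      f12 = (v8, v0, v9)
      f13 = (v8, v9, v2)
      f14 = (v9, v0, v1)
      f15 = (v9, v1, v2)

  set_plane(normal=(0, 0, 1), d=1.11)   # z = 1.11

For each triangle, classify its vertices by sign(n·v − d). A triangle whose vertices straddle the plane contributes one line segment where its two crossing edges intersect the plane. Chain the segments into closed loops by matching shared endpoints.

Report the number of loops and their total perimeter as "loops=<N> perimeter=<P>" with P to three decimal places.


loops=1 perimeter=5.006

Straddling triangles (8 of 16):
  (v1,v3,v2) [--+] → (0.57816, 0.57816, 1.11)–(0.817621, 0, 1.11)  len=0.6258
  (v3,v4,v2) [--+] → (0, 0.817621, 1.11)–(0.57816, 0.57816, 1.11)  len=0.6258
  (v4,v5,v2) [--+] → (-0.57816, 0.57816, 1.11)–(0, 0.817621, 1.11)  len=0.6258
  (v5,v6,v2) [--+] → (-0.817621, 0, 1.11)–(-0.57816, 0.57816, 1.11)  len=0.6258
  (v6,v7,v2) [--+] → (-0.57816, -0.57816, 1.11)–(-0.817621, 0, 1.11)  len=0.6258
  (v7,v8,v2) [--+] → (0, -0.817621, 1.11)–(-0.57816, -0.57816, 1.11)  len=0.6258
  (v8,v9,v2) [--+] → (0.57816, -0.57816, 1.11)–(0, -0.817621, 1.11)  len=0.6258
  (v9,v1,v2) [--+] → (0.817621, 0, 1.11)–(0.57816, -0.57816, 1.11)  len=0.6258

Chained into 1 loop(s):
  loop 1: 8 segments, perimeter = 5.0063
Total perimeter = 5.006


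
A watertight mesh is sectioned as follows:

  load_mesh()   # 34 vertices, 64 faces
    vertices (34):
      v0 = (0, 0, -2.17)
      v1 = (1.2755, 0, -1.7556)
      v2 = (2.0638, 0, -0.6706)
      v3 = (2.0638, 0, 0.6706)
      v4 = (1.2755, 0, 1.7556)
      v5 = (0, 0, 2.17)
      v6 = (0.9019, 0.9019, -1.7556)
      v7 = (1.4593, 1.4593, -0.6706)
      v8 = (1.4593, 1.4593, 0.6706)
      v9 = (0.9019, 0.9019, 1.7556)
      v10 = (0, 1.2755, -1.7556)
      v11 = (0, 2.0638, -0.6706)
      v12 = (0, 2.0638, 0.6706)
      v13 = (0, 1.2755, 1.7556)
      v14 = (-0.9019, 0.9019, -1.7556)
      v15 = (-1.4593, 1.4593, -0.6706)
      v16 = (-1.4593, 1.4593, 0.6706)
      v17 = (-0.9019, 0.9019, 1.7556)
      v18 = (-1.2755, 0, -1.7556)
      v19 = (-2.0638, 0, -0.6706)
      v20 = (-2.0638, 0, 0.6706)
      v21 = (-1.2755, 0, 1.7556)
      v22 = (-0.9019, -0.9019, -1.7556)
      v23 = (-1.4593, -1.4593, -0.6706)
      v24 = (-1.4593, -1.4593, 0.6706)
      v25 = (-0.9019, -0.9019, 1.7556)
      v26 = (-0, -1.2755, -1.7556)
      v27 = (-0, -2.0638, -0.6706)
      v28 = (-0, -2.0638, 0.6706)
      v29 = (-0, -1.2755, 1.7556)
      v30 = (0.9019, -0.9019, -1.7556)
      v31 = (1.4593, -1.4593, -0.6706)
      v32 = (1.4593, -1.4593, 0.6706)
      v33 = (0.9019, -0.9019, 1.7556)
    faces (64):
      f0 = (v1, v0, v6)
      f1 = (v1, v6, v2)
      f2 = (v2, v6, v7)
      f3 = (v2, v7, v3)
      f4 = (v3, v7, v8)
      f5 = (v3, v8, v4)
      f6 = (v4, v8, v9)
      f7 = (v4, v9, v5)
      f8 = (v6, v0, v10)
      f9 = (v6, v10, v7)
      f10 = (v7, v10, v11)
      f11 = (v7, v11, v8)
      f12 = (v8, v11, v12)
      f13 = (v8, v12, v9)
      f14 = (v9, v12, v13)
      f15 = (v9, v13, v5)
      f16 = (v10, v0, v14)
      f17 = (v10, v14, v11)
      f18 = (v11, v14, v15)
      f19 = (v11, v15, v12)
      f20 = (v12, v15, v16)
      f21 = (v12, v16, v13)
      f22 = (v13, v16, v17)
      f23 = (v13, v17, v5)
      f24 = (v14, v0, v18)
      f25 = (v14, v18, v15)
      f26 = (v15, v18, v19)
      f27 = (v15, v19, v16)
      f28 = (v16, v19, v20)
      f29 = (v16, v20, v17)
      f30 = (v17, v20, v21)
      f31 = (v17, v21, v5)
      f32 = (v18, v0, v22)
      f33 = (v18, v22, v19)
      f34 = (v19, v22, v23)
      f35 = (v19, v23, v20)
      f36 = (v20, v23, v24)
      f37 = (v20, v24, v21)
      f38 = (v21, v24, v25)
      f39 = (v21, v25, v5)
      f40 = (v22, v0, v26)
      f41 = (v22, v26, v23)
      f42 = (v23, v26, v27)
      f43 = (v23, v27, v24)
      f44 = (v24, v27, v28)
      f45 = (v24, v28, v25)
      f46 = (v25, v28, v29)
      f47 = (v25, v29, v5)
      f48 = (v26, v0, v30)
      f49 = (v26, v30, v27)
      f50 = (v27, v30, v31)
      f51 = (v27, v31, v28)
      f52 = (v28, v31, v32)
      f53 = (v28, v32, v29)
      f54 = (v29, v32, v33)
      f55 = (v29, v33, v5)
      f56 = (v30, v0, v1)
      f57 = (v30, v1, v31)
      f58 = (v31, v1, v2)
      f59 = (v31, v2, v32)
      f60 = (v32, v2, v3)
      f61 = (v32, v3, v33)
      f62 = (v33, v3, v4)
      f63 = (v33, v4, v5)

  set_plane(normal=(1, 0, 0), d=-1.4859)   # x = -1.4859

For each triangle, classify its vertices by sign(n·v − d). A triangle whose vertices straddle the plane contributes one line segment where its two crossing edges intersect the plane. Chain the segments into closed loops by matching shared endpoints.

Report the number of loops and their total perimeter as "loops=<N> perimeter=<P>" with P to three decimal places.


loops=1 perimeter=9.106

Straddling triangles (10 of 64):
  (v15,v18,v19) [++-] → (-1.4859, 0, -1.46601)–(-1.4859, 1.39509, -0.6706)  len=1.6059
  (v15,v19,v16) [+-+] → (-1.4859, 1.39509, -0.6706)–(-1.4859, 1.39509, 0.611583)  len=1.2822
  (v16,v19,v20) [+--] → (-1.4859, 1.39509, 0.611583)–(-1.4859, 1.39509, 0.6706)  len=0.0590
  (v16,v20,v17) [+-+] → (-1.4859, 1.39509, 0.6706)–(-1.4859, 0.448583, 1.21025)  len=1.0895
  (v17,v20,v21) [+-+] → (-1.4859, 0.448583, 1.21025)–(-1.4859, 0, 1.46601)  len=0.5164
  (v18,v22,v19) [++-] → (-1.4859, -0.448583, -1.21025)–(-1.4859, 0, -1.46601)  len=0.5164
  (v19,v22,v23) [-++] → (-1.4859, -0.448583, -1.21025)–(-1.4859, -1.39509, -0.6706)  len=1.0895
  (v19,v23,v20) [-+-] → (-1.4859, -1.39509, -0.6706)–(-1.4859, -1.39509, -0.611583)  len=0.0590
  (v20,v23,v24) [-++] → (-1.4859, -1.39509, -0.611583)–(-1.4859, -1.39509, 0.6706)  len=1.2822
  (v20,v24,v21) [-++] → (-1.4859, -1.39509, 0.6706)–(-1.4859, 0, 1.46601)  len=1.6059

Chained into 1 loop(s):
  loop 1: 10 segments, perimeter = 9.1060
Total perimeter = 9.106


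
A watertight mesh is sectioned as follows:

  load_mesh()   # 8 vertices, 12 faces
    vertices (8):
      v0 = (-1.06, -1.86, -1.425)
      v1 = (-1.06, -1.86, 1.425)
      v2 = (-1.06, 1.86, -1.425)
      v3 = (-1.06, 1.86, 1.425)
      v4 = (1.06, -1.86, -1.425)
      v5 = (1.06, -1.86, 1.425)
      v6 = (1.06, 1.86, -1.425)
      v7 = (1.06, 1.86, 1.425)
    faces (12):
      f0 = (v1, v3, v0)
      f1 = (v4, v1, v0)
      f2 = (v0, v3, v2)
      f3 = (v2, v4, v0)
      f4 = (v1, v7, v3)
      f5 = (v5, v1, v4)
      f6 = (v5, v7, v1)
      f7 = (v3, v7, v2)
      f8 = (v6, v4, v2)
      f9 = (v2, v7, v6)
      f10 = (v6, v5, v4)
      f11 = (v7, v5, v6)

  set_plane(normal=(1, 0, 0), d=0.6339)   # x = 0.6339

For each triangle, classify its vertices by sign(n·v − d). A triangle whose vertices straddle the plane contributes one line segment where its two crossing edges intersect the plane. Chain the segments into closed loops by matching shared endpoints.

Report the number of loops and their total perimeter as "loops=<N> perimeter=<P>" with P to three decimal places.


Straddling triangles (8 of 12):
  (v4,v1,v0) [+--] → (0.6339, -1.86, -0.852177)–(0.6339, -1.86, -1.425)  len=0.5728
  (v2,v4,v0) [-+-] → (0.6339, -1.11232, -1.425)–(0.6339, -1.86, -1.425)  len=0.7477
  (v1,v7,v3) [-+-] → (0.6339, 1.11232, 1.425)–(0.6339, 1.86, 1.425)  len=0.7477
  (v5,v1,v4) [+-+] → (0.6339, -1.86, 1.425)–(0.6339, -1.86, -0.852177)  len=2.2772
  (v5,v7,v1) [++-] → (0.6339, 1.11232, 1.425)–(0.6339, -1.86, 1.425)  len=2.9723
  (v3,v7,v2) [-+-] → (0.6339, 1.86, 1.425)–(0.6339, 1.86, 0.852177)  len=0.5728
  (v6,v4,v2) [++-] → (0.6339, -1.11232, -1.425)–(0.6339, 1.86, -1.425)  len=2.9723
  (v2,v7,v6) [-++] → (0.6339, 1.86, 0.852177)–(0.6339, 1.86, -1.425)  len=2.2772

Chained into 1 loop(s):
  loop 1: 8 segments, perimeter = 13.1400
Total perimeter = 13.140

loops=1 perimeter=13.140


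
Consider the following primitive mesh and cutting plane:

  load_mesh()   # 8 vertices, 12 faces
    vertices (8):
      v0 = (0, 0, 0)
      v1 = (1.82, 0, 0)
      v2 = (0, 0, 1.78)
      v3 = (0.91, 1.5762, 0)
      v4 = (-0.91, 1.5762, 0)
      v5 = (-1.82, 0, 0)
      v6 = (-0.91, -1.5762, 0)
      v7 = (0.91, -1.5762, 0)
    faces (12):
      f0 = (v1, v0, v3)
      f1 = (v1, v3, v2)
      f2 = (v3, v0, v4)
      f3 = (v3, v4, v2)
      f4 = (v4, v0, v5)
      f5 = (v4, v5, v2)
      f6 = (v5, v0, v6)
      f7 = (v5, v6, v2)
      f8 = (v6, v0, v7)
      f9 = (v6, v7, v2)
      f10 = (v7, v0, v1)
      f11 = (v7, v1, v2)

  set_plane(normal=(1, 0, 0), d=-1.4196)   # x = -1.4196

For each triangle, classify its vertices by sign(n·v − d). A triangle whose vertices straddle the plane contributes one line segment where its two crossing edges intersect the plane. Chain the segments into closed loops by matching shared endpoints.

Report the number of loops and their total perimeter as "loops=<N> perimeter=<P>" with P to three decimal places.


Straddling triangles (4 of 12):
  (v4,v0,v5) [++-] → (-1.4196, 0, 0)–(-1.4196, 0.693528, 0)  len=0.6935
  (v4,v5,v2) [+-+] → (-1.4196, 0.693528, 0)–(-1.4196, 0, 0.3916)  len=0.7964
  (v5,v0,v6) [-++] → (-1.4196, 0, 0)–(-1.4196, -0.693528, 0)  len=0.6935
  (v5,v6,v2) [-++] → (-1.4196, -0.693528, 0)–(-1.4196, 0, 0.3916)  len=0.7964

Chained into 1 loop(s):
  loop 1: 4 segments, perimeter = 2.9800
Total perimeter = 2.980

loops=1 perimeter=2.980


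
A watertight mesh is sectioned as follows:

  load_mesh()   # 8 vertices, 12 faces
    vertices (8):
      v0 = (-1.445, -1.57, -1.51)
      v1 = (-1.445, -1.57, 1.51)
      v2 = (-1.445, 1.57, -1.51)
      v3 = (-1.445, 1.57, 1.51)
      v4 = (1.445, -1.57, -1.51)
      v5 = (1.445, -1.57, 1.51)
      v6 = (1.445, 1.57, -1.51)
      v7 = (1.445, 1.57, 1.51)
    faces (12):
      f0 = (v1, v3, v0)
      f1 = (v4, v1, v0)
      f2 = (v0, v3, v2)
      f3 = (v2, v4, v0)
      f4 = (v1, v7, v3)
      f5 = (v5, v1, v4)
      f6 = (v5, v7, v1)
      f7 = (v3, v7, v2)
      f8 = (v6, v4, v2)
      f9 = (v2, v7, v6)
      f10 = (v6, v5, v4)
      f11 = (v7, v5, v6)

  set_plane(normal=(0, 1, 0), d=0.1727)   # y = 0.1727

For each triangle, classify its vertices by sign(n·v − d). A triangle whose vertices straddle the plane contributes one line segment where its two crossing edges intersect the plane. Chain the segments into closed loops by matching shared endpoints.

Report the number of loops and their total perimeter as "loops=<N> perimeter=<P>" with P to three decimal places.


Straddling triangles (8 of 12):
  (v1,v3,v0) [-+-] → (-1.445, 0.1727, 1.51)–(-1.445, 0.1727, 0.1661)  len=1.3439
  (v0,v3,v2) [-++] → (-1.445, 0.1727, 0.1661)–(-1.445, 0.1727, -1.51)  len=1.6761
  (v2,v4,v0) [+--] → (-0.15895, 0.1727, -1.51)–(-1.445, 0.1727, -1.51)  len=1.2860
  (v1,v7,v3) [-++] → (0.15895, 0.1727, 1.51)–(-1.445, 0.1727, 1.51)  len=1.6040
  (v5,v7,v1) [-+-] → (1.445, 0.1727, 1.51)–(0.15895, 0.1727, 1.51)  len=1.2860
  (v6,v4,v2) [+-+] → (1.445, 0.1727, -1.51)–(-0.15895, 0.1727, -1.51)  len=1.6040
  (v6,v5,v4) [+--] → (1.445, 0.1727, -0.1661)–(1.445, 0.1727, -1.51)  len=1.3439
  (v7,v5,v6) [+-+] → (1.445, 0.1727, 1.51)–(1.445, 0.1727, -0.1661)  len=1.6761

Chained into 1 loop(s):
  loop 1: 8 segments, perimeter = 11.8200
Total perimeter = 11.820

loops=1 perimeter=11.820


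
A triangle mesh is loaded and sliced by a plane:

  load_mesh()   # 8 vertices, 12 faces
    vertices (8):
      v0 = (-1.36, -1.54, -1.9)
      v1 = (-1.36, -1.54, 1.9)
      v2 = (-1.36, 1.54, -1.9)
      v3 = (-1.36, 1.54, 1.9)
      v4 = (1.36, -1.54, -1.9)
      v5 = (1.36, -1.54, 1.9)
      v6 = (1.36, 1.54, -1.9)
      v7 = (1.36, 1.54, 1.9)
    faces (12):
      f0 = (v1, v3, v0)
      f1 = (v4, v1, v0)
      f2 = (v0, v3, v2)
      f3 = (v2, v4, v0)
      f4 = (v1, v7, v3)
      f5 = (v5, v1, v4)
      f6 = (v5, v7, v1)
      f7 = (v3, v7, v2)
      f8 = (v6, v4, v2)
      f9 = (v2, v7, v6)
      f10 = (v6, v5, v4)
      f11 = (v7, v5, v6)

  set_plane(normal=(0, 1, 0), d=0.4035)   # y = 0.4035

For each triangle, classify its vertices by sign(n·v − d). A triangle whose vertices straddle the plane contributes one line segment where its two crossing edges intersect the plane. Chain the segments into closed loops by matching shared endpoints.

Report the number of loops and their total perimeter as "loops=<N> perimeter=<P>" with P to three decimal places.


loops=1 perimeter=13.040

Straddling triangles (8 of 12):
  (v1,v3,v0) [-+-] → (-1.36, 0.4035, 1.9)–(-1.36, 0.4035, 0.497825)  len=1.4022
  (v0,v3,v2) [-++] → (-1.36, 0.4035, 0.497825)–(-1.36, 0.4035, -1.9)  len=2.3978
  (v2,v4,v0) [+--] → (-0.356338, 0.4035, -1.9)–(-1.36, 0.4035, -1.9)  len=1.0037
  (v1,v7,v3) [-++] → (0.356338, 0.4035, 1.9)–(-1.36, 0.4035, 1.9)  len=1.7163
  (v5,v7,v1) [-+-] → (1.36, 0.4035, 1.9)–(0.356338, 0.4035, 1.9)  len=1.0037
  (v6,v4,v2) [+-+] → (1.36, 0.4035, -1.9)–(-0.356338, 0.4035, -1.9)  len=1.7163
  (v6,v5,v4) [+--] → (1.36, 0.4035, -0.497825)–(1.36, 0.4035, -1.9)  len=1.4022
  (v7,v5,v6) [+-+] → (1.36, 0.4035, 1.9)–(1.36, 0.4035, -0.497825)  len=2.3978

Chained into 1 loop(s):
  loop 1: 8 segments, perimeter = 13.0400
Total perimeter = 13.040


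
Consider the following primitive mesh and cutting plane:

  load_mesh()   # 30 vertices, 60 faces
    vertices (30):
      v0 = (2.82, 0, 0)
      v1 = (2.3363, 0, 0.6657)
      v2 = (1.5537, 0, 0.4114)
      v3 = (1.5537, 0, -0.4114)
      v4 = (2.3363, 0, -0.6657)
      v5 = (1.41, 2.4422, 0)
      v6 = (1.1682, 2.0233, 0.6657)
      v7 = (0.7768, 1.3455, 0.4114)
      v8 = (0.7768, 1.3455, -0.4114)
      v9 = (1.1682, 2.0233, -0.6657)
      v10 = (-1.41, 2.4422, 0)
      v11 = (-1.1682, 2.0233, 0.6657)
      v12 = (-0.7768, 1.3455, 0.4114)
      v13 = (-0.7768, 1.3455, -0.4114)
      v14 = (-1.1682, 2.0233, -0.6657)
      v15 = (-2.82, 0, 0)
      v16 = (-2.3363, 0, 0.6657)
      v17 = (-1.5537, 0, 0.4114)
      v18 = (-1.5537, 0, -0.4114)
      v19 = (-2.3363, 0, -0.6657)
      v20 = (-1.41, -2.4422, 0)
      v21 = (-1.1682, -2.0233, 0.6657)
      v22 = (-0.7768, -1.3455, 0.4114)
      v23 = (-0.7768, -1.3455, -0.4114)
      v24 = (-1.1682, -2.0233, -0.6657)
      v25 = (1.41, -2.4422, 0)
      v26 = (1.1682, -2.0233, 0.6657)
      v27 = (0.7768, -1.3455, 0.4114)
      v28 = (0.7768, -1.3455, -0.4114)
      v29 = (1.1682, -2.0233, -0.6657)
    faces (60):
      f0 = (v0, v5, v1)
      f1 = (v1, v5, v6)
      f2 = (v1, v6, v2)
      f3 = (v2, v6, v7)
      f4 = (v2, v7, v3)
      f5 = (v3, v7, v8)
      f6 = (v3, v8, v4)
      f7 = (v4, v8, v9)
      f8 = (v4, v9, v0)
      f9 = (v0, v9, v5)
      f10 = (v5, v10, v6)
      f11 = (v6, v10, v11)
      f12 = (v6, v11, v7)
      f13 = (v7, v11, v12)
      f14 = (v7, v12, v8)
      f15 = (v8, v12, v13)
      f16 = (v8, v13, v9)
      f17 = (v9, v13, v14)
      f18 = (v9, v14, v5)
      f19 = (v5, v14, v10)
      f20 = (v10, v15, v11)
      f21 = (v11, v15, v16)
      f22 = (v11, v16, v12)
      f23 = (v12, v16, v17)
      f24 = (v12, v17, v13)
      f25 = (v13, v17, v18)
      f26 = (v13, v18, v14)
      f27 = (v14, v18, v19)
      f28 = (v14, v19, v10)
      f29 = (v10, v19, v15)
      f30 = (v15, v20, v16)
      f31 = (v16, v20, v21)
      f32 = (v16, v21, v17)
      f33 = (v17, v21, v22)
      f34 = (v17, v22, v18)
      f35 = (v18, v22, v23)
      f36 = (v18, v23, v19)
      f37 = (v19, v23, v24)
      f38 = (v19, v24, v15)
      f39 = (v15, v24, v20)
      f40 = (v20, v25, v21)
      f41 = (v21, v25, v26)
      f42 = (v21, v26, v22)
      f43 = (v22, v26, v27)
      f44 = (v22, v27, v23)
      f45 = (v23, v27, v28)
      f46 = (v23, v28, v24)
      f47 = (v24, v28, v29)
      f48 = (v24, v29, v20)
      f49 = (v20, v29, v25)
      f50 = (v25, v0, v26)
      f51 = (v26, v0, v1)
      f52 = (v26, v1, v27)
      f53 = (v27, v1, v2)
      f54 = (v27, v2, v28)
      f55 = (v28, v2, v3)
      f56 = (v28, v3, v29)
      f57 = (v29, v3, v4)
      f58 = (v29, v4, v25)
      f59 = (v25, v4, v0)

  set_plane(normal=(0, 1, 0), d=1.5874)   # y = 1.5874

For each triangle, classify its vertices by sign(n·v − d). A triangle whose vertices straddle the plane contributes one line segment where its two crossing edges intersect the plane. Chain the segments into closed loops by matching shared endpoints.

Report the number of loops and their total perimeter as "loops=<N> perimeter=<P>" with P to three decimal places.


Straddling triangles (18 of 60):
  (v0,v5,v1) [-+-] → (1.90352, 1.5874, 0)–(1.73422, 1.5874, 0.233003)  len=0.2880
  (v1,v5,v6) [-++] → (1.73422, 1.5874, 0.233003)–(1.41986, 1.5874, 0.6657)  len=0.5348
  (v1,v6,v2) [-+-] → (1.41986, 1.5874, 0.6657)–(1.25125, 1.5874, 0.610914)  len=0.1773
  (v2,v6,v7) [-+-] → (1.25125, 1.5874, 0.610914)–(0.916487, 1.5874, 0.502157)  len=0.3520
  (v4,v8,v9) [--+] → (0.916487, 1.5874, -0.502157)–(1.41986, 1.5874, -0.6657)  len=0.5293
  (v4,v9,v0) [-+-] → (1.41986, 1.5874, -0.6657)–(1.52406, 1.5874, -0.522282)  len=0.1773
  (v0,v9,v5) [-++] → (1.52406, 1.5874, -0.522282)–(1.90352, 1.5874, 0)  len=0.6456
  (v6,v11,v7) [++-] → (0.0826491, 1.5874, 0.502157)–(0.916487, 1.5874, 0.502157)  len=0.8338
  (v7,v11,v12) [-+-] → (0.0826491, 1.5874, 0.502157)–(-0.916487, 1.5874, 0.502157)  len=0.9991
  (v8,v13,v9) [--+] → (-0.0826491, 1.5874, -0.502157)–(0.916487, 1.5874, -0.502157)  len=0.9991
  (v9,v13,v14) [+-+] → (-0.0826491, 1.5874, -0.502157)–(-0.916487, 1.5874, -0.502157)  len=0.8338
  (v10,v15,v11) [+-+] → (-1.90352, 1.5874, 0)–(-1.52406, 1.5874, 0.522282)  len=0.6456
  (v11,v15,v16) [+--] → (-1.52406, 1.5874, 0.522282)–(-1.41986, 1.5874, 0.6657)  len=0.1773
  (v11,v16,v12) [+--] → (-1.41986, 1.5874, 0.6657)–(-0.916487, 1.5874, 0.502157)  len=0.5293
  (v13,v18,v14) [--+] → (-1.25125, 1.5874, -0.610914)–(-0.916487, 1.5874, -0.502157)  len=0.3520
  (v14,v18,v19) [+--] → (-1.25125, 1.5874, -0.610914)–(-1.41986, 1.5874, -0.6657)  len=0.1773
  (v14,v19,v10) [+-+] → (-1.41986, 1.5874, -0.6657)–(-1.73422, 1.5874, -0.233003)  len=0.5348
  (v10,v19,v15) [+--] → (-1.73422, 1.5874, -0.233003)–(-1.90352, 1.5874, 0)  len=0.2880

Chained into 1 loop(s):
  loop 1: 18 segments, perimeter = 9.0744
Total perimeter = 9.074

loops=1 perimeter=9.074


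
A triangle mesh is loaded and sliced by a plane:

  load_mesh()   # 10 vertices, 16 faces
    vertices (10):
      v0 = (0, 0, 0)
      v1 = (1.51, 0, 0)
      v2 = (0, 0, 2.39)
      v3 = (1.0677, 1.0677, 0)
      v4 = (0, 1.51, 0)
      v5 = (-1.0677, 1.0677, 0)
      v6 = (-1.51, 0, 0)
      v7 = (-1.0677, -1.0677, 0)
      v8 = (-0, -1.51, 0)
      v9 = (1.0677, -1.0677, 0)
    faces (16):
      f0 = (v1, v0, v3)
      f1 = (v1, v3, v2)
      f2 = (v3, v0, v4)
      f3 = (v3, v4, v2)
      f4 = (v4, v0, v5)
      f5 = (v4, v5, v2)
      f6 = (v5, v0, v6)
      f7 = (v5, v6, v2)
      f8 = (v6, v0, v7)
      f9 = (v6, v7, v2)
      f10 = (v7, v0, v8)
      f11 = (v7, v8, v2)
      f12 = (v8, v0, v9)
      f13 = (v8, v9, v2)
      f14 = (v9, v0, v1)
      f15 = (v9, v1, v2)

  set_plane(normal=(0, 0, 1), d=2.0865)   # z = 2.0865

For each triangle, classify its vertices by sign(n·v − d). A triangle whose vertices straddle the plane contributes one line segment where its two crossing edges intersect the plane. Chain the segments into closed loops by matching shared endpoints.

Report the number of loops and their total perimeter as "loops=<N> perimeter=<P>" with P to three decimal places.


loops=1 perimeter=1.174

Straddling triangles (8 of 16):
  (v1,v3,v2) [--+] → (0.135584, 0.135584, 2.0865)–(0.191751, 0, 2.0865)  len=0.1468
  (v3,v4,v2) [--+] → (0, 0.191751, 2.0865)–(0.135584, 0.135584, 2.0865)  len=0.1468
  (v4,v5,v2) [--+] → (-0.135584, 0.135584, 2.0865)–(0, 0.191751, 2.0865)  len=0.1468
  (v5,v6,v2) [--+] → (-0.191751, 0, 2.0865)–(-0.135584, 0.135584, 2.0865)  len=0.1468
  (v6,v7,v2) [--+] → (-0.135584, -0.135584, 2.0865)–(-0.191751, 0, 2.0865)  len=0.1468
  (v7,v8,v2) [--+] → (0, -0.191751, 2.0865)–(-0.135584, -0.135584, 2.0865)  len=0.1468
  (v8,v9,v2) [--+] → (0.135584, -0.135584, 2.0865)–(0, -0.191751, 2.0865)  len=0.1468
  (v9,v1,v2) [--+] → (0.191751, 0, 2.0865)–(0.135584, -0.135584, 2.0865)  len=0.1468

Chained into 1 loop(s):
  loop 1: 8 segments, perimeter = 1.1741
Total perimeter = 1.174


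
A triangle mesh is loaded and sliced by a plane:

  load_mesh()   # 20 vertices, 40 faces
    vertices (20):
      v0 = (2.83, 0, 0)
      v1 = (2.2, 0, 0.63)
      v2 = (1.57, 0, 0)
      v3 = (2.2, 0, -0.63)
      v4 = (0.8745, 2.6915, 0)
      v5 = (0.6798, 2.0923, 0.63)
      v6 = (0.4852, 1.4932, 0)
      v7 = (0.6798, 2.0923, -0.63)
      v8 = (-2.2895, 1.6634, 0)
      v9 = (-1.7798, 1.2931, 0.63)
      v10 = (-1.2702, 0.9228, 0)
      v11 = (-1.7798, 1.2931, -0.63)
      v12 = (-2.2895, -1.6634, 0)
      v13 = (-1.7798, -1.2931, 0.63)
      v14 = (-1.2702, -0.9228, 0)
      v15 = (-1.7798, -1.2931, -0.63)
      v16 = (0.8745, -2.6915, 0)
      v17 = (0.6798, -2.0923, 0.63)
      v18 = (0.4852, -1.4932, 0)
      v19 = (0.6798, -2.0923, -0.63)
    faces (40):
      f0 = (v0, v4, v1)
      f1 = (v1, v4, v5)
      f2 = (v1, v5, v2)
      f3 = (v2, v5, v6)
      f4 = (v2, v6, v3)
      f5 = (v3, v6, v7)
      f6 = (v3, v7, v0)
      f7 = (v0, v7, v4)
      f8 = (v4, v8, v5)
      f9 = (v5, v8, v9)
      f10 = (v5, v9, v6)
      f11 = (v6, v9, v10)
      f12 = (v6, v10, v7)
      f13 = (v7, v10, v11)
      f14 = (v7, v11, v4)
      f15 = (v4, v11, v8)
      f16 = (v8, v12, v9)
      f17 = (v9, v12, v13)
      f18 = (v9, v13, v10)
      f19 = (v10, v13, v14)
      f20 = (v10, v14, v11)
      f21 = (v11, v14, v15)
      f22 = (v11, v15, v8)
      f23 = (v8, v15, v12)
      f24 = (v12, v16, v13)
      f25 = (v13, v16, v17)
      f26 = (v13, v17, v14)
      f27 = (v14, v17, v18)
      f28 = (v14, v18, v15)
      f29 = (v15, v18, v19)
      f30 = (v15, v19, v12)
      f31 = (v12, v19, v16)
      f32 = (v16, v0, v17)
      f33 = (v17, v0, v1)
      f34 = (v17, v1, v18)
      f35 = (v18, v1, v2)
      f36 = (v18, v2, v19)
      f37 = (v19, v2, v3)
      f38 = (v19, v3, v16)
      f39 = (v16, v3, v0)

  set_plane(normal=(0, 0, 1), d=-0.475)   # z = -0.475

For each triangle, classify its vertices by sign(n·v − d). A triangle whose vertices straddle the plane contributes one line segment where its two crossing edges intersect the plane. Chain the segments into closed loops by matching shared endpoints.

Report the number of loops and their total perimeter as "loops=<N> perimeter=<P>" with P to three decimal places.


loops=2 perimeter=25.862

Straddling triangles (20 of 40):
  (v2,v6,v3) [++-] → (1.7781, 0.367375, -0.475)–(2.045, 0, -0.475)  len=0.4541
  (v3,v6,v7) [-+-] → (1.7781, 0.367375, -0.475)–(0.631922, 1.9449, -0.475)  len=1.9500
  (v3,v7,v0) [--+] → (1.20882, 1.57753, -0.475)–(2.355, 0, -0.475)  len=1.9500
  (v0,v7,v4) [+-+] → (1.20882, 1.57753, -0.475)–(0.727702, 2.23972, -0.475)  len=0.8185
  (v6,v10,v7) [++-] → (0.200038, 1.80457, -0.475)–(0.631922, 1.9449, -0.475)  len=0.4541
  (v7,v10,v11) [-+-] → (0.200038, 1.80457, -0.475)–(-1.65442, 1.20199, -0.475)  len=1.9499
  (v7,v11,v4) [--+] → (-1.12676, 1.63715, -0.475)–(0.727702, 2.23972, -0.475)  len=1.9499
  (v4,v11,v8) [+-+] → (-1.12676, 1.63715, -0.475)–(-1.9052, 1.38421, -0.475)  len=0.8185
  (v10,v14,v11) [++-] → (-1.65442, 0.747918, -0.475)–(-1.65442, 1.20199, -0.475)  len=0.4541
  (v11,v14,v15) [-+-] → (-1.65442, 0.747918, -0.475)–(-1.65442, -1.20199, -0.475)  len=1.9499
  (v11,v15,v8) [--+] → (-1.9052, -0.565707, -0.475)–(-1.9052, 1.38421, -0.475)  len=1.9499
  (v8,v15,v12) [+-+] → (-1.9052, -0.565707, -0.475)–(-1.9052, -1.38421, -0.475)  len=0.8185
  (v14,v18,v15) [++-] → (-1.22254, -1.34233, -0.475)–(-1.65442, -1.20199, -0.475)  len=0.4541
  (v15,v18,v19) [-+-] → (-1.22254, -1.34233, -0.475)–(0.631922, -1.9449, -0.475)  len=1.9499
  (v15,v19,v12) [--+] → (-0.0507421, -1.98678, -0.475)–(-1.9052, -1.38421, -0.475)  len=1.9499
  (v12,v19,v16) [+-+] → (-0.0507421, -1.98678, -0.475)–(0.727702, -2.23972, -0.475)  len=0.8185
  (v18,v2,v19) [++-] → (0.898817, -1.57753, -0.475)–(0.631922, -1.9449, -0.475)  len=0.4541
  (v19,v2,v3) [-+-] → (0.898817, -1.57753, -0.475)–(2.045, 0, -0.475)  len=1.9500
  (v19,v3,v16) [--+] → (1.87388, -0.662194, -0.475)–(0.727702, -2.23972, -0.475)  len=1.9500
  (v16,v3,v0) [+-+] → (1.87388, -0.662194, -0.475)–(2.355, 0, -0.475)  len=0.8185

Chained into 2 loop(s):
  loop 1: 10 segments, perimeter = 12.0201
  loop 2: 10 segments, perimeter = 13.8422
Total perimeter = 25.862


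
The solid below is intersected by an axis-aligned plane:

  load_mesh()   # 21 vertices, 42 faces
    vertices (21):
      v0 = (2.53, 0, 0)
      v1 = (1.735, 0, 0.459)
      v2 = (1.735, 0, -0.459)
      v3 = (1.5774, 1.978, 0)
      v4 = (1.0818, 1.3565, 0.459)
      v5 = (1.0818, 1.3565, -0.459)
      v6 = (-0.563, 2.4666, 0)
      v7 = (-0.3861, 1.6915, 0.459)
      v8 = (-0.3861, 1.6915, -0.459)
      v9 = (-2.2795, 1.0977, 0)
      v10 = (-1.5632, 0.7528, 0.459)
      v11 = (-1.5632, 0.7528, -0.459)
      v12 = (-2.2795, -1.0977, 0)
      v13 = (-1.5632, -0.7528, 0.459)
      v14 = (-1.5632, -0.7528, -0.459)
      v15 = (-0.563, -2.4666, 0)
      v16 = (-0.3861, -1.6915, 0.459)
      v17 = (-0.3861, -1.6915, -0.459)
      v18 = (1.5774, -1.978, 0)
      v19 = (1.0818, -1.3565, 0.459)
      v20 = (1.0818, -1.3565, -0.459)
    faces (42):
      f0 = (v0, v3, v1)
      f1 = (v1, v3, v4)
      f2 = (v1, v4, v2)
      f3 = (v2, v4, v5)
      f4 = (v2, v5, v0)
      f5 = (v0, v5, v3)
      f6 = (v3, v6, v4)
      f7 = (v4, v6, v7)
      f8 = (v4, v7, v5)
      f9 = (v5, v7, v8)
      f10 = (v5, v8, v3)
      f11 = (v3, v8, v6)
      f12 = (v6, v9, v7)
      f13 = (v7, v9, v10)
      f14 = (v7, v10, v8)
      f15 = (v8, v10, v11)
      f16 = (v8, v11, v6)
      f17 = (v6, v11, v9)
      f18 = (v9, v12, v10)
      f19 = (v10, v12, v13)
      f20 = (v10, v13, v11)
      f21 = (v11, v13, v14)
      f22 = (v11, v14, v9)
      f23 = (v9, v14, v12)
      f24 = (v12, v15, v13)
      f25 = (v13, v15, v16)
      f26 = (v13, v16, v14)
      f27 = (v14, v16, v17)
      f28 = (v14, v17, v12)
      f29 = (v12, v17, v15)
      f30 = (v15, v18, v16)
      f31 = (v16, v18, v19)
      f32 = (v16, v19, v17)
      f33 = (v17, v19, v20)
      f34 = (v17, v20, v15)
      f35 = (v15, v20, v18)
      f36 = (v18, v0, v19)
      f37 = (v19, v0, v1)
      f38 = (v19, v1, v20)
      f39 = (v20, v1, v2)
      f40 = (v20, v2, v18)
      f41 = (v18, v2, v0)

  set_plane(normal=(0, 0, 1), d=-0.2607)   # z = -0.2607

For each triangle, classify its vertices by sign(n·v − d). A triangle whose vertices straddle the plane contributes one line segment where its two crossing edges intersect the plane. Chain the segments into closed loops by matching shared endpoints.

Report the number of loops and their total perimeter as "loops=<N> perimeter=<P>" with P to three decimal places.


loops=2 perimeter=23.165

Straddling triangles (28 of 42):
  (v1,v4,v2) [++-] → (1.5939, 0.293022, -0.2607)–(1.735, 0, -0.2607)  len=0.3252
  (v2,v4,v5) [-+-] → (1.5939, 0.293022, -0.2607)–(1.0818, 1.3565, -0.2607)  len=1.1804
  (v2,v5,v0) [--+] → (1.70746, 0.770457, -0.2607)–(2.07846, 0, -0.2607)  len=0.8551
  (v0,v5,v3) [+-+] → (1.70746, 0.770457, -0.2607)–(1.29591, 1.625, -0.2607)  len=0.9485
  (v4,v7,v5) [++-] → (0.764714, 1.42886, -0.2607)–(1.0818, 1.3565, -0.2607)  len=0.3252
  (v5,v7,v8) [-+-] → (0.764714, 1.42886, -0.2607)–(-0.3861, 1.6915, -0.2607)  len=1.1804
  (v5,v8,v3) [--+] → (0.462183, 1.81528, -0.2607)–(1.29591, 1.625, -0.2607)  len=0.8552
  (v3,v8,v6) [+-+] → (0.462183, 1.81528, -0.2607)–(-0.462525, 2.02636, -0.2607)  len=0.9485
  (v7,v10,v8) [++-] → (-0.640369, 1.48873, -0.2607)–(-0.3861, 1.6915, -0.2607)  len=0.3252
  (v8,v10,v11) [-+-] → (-0.640369, 1.48873, -0.2607)–(-1.5632, 0.7528, -0.2607)  len=1.1803
  (v8,v11,v6) [--+] → (-1.13109, 1.49321, -0.2607)–(-0.462525, 2.02636, -0.2607)  len=0.8551
  (v6,v11,v9) [+-+] → (-1.13109, 1.49321, -0.2607)–(-1.87266, 0.901806, -0.2607)  len=0.9485
  (v10,v13,v11) [++-] → (-1.5632, 0.427571, -0.2607)–(-1.5632, 0.7528, -0.2607)  len=0.3252
  (v11,v13,v14) [-+-] → (-1.5632, 0.427571, -0.2607)–(-1.5632, -0.7528, -0.2607)  len=1.1804
  (v11,v14,v9) [--+] → (-1.87266, 0.0466644, -0.2607)–(-1.87266, 0.901806, -0.2607)  len=0.8551
  (v9,v14,v12) [+-+] → (-1.87266, 0.0466644, -0.2607)–(-1.87266, -0.901806, -0.2607)  len=0.9485
  (v13,v16,v14) [++-] → (-1.30893, -0.955571, -0.2607)–(-1.5632, -0.7528, -0.2607)  len=0.3252
  (v14,v16,v17) [-+-] → (-1.30893, -0.955571, -0.2607)–(-0.3861, -1.6915, -0.2607)  len=1.1803
  (v14,v17,v12) [--+] → (-1.2041, -1.43496, -0.2607)–(-1.87266, -0.901806, -0.2607)  len=0.8551
  (v12,v17,v15) [+-+] → (-1.2041, -1.43496, -0.2607)–(-0.462525, -2.02636, -0.2607)  len=0.9485
  (v16,v19,v17) [++-] → (-0.0690144, -1.61914, -0.2607)–(-0.3861, -1.6915, -0.2607)  len=0.3252
  (v17,v19,v20) [-+-] → (-0.0690144, -1.61914, -0.2607)–(1.0818, -1.3565, -0.2607)  len=1.1804
  (v17,v20,v15) [--+] → (0.371203, -1.83609, -0.2607)–(-0.462525, -2.02636, -0.2607)  len=0.8552
  (v15,v20,v18) [+-+] → (0.371203, -1.83609, -0.2607)–(1.29591, -1.625, -0.2607)  len=0.9485
  (v19,v1,v20) [++-] → (1.2229, -1.06348, -0.2607)–(1.0818, -1.3565, -0.2607)  len=0.3252
  (v20,v1,v2) [-+-] → (1.2229, -1.06348, -0.2607)–(1.735, 0, -0.2607)  len=1.1804
  (v20,v2,v18) [--+] → (1.66691, -0.854548, -0.2607)–(1.29591, -1.625, -0.2607)  len=0.8551
  (v18,v2,v0) [+-+] → (1.66691, -0.854548, -0.2607)–(2.07846, 0, -0.2607)  len=0.9485

Chained into 2 loop(s):
  loop 1: 14 segments, perimeter = 10.5392
  loop 2: 14 segments, perimeter = 12.6254
Total perimeter = 23.165


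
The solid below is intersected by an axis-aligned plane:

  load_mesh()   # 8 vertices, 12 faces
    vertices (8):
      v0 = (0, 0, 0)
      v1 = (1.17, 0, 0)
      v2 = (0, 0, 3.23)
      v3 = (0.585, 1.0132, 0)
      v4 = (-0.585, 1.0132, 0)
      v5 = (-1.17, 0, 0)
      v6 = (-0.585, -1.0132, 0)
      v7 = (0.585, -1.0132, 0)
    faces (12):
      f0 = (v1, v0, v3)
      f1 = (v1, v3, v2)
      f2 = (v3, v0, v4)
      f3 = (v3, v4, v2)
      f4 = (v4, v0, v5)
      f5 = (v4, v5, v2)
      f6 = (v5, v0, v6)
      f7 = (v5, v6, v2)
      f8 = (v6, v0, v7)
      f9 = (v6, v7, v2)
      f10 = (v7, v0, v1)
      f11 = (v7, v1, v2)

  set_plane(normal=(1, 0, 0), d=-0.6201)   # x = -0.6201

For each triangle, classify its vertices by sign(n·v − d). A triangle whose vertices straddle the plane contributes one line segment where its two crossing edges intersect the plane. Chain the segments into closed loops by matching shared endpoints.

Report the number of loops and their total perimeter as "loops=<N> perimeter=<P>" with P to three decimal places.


Straddling triangles (4 of 12):
  (v4,v0,v5) [++-] → (-0.6201, 0, 0)–(-0.6201, 0.952408, 0)  len=0.9524
  (v4,v5,v2) [+-+] → (-0.6201, 0.952408, 0)–(-0.6201, 0, 1.5181)  len=1.7921
  (v5,v0,v6) [-++] → (-0.6201, 0, 0)–(-0.6201, -0.952408, 0)  len=0.9524
  (v5,v6,v2) [-++] → (-0.6201, -0.952408, 0)–(-0.6201, 0, 1.5181)  len=1.7921

Chained into 1 loop(s):
  loop 1: 4 segments, perimeter = 5.4891
Total perimeter = 5.489

loops=1 perimeter=5.489


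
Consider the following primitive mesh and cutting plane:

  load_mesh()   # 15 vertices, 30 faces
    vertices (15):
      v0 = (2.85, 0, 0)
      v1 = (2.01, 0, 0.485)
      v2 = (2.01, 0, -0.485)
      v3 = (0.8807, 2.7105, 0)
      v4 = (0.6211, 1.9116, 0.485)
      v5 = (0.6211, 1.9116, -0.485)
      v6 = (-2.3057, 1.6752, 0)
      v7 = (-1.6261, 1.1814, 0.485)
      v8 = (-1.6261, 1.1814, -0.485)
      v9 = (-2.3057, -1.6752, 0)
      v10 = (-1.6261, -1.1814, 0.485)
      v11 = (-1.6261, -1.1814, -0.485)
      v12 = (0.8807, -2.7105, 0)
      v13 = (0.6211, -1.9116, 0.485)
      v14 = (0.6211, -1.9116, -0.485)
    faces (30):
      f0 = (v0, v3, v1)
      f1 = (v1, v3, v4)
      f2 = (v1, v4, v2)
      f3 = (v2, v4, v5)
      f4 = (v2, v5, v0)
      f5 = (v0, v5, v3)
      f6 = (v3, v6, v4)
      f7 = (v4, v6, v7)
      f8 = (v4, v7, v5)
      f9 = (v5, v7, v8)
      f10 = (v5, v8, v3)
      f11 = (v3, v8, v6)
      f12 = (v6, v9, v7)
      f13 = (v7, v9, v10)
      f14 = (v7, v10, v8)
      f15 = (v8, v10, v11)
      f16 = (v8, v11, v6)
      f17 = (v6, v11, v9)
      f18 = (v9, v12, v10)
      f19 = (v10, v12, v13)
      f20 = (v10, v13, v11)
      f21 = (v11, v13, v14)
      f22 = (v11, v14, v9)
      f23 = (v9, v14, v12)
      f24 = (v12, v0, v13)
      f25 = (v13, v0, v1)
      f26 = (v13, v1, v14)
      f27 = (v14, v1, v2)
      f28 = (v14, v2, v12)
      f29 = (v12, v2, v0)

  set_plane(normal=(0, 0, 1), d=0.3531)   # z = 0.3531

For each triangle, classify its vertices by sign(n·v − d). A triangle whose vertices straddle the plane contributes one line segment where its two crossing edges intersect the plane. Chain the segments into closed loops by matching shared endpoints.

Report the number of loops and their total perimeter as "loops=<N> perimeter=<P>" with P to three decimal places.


loops=2 perimeter=24.971

Straddling triangles (20 of 30):
  (v0,v3,v1) [--+] → (1.70288, 0.737144, 0.3531)–(2.23845, 0, 0.3531)  len=0.9112
  (v1,v3,v4) [+-+] → (1.70288, 0.737144, 0.3531)–(0.6917, 2.12887, 0.3531)  len=1.7203
  (v1,v4,v2) [++-] → (0.809962, 1.65166, 0.3531)–(2.01, 0, 0.3531)  len=2.0416
  (v2,v4,v5) [-+-] → (0.809962, 1.65166, 0.3531)–(0.6211, 1.9116, 0.3531)  len=0.3213
  (v3,v6,v4) [--+] → (-0.174869, 1.84731, 0.3531)–(0.6917, 2.12887, 0.3531)  len=0.9112
  (v4,v6,v7) [+-+] → (-0.174869, 1.84731, 0.3531)–(-1.81092, 1.31569, 0.3531)  len=1.7203
  (v4,v7,v5) [++-] → (-1.32053, 1.28069, 0.3531)–(0.6211, 1.9116, 0.3531)  len=2.0416
  (v5,v7,v8) [-+-] → (-1.32053, 1.28069, 0.3531)–(-1.6261, 1.1814, 0.3531)  len=0.3213
  (v6,v9,v7) [--+] → (-1.81092, 0.404523, 0.3531)–(-1.81092, 1.31569, 0.3531)  len=0.9112
  (v7,v9,v10) [+-+] → (-1.81092, 0.404523, 0.3531)–(-1.81092, -1.31569, 0.3531)  len=1.7202
  (v7,v10,v8) [++-] → (-1.6261, -0.860108, 0.3531)–(-1.6261, 1.1814, 0.3531)  len=2.0415
  (v8,v10,v11) [-+-] → (-1.6261, -0.860108, 0.3531)–(-1.6261, -1.1814, 0.3531)  len=0.3213
  (v9,v12,v10) [--+] → (-0.944354, -1.59725, 0.3531)–(-1.81092, -1.31569, 0.3531)  len=0.9112
  (v10,v12,v13) [+-+] → (-0.944354, -1.59725, 0.3531)–(0.6917, -2.12887, 0.3531)  len=1.7203
  (v10,v13,v11) [++-] → (0.315527, -1.81231, 0.3531)–(-1.6261, -1.1814, 0.3531)  len=2.0416
  (v11,v13,v14) [-+-] → (0.315527, -1.81231, 0.3531)–(0.6211, -1.9116, 0.3531)  len=0.3213
  (v12,v0,v13) [--+] → (1.22727, -1.39172, 0.3531)–(0.6917, -2.12887, 0.3531)  len=0.9112
  (v13,v0,v1) [+-+] → (1.22727, -1.39172, 0.3531)–(2.23845, 0, 0.3531)  len=1.7203
  (v13,v1,v14) [++-] → (1.82114, -0.259938, 0.3531)–(0.6211, -1.9116, 0.3531)  len=2.0416
  (v14,v1,v2) [-+-] → (1.82114, -0.259938, 0.3531)–(2.01, 0, 0.3531)  len=0.3213

Chained into 2 loop(s):
  loop 1: 10 segments, perimeter = 13.1571
  loop 2: 10 segments, perimeter = 11.8143
Total perimeter = 24.971
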